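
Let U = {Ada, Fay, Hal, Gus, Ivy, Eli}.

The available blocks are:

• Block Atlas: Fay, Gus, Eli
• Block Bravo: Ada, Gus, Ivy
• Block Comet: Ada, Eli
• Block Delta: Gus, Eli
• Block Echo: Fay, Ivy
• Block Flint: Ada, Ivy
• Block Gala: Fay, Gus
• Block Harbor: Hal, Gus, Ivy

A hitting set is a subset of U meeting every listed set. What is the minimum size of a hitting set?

H = {Ada, Gus, Ivy} meets every block (each contains at least one member of H), and |H| = 3.
No choice of 2 points meets every block, so 3 is the minimum.

3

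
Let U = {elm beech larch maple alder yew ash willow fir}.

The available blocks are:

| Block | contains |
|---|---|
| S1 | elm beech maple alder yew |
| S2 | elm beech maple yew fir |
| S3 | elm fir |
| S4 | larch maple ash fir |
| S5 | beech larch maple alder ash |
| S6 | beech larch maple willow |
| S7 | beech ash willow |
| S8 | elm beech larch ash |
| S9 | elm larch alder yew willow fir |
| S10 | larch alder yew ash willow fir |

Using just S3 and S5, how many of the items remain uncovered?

2

Union of S3, S5 = {elm, beech, larch, maple, alder, ash, fir}.
Not covered: yew, willow — 2 items.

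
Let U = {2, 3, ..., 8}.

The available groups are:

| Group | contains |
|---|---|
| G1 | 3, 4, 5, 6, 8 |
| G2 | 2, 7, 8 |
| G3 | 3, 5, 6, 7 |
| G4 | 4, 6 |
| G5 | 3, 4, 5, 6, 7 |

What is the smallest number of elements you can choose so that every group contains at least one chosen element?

2

Take H = {6, 8}. Each listed group contains at least one of these, so H is a hitting set of size 2.
The groups G2, G4 are pairwise disjoint, so any hitting set needs a separate element for each — at least 2. Hence 2 is optimal.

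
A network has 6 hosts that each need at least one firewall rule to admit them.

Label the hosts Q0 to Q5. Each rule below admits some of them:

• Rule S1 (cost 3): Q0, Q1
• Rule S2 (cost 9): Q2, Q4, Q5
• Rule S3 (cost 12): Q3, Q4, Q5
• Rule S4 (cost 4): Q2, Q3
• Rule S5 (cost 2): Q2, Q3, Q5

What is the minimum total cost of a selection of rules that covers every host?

S1, S2, S5 together cover every host (S1 ∪ S2 ∪ S5 = {Q0, Q1, Q2, Q3, Q4, Q5}); total cost 3 + 9 + 2 = 14.
No covering selection has total cost below 14.

14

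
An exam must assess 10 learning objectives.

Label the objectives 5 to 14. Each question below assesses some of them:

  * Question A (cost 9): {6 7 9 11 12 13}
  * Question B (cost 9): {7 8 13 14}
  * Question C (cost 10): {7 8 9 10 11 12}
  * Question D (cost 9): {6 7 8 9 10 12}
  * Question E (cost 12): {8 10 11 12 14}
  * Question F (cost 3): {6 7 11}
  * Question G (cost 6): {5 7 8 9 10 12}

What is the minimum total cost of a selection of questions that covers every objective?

B, F, G together cover every objective (B ∪ F ∪ G = {5, 6, 7, 8, 9, 10, 11, 12, 13, 14}); total cost 9 + 3 + 6 = 18.
No covering selection has total cost below 18.

18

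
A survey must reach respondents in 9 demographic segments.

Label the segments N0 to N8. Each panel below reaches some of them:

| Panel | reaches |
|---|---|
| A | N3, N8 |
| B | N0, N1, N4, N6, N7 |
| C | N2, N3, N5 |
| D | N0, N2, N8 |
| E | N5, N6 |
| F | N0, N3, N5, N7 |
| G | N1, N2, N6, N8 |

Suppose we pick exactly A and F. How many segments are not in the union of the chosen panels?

Union of A, F = {N0, N3, N5, N7, N8}.
Not covered: N1, N2, N4, N6 — 4 segments.

4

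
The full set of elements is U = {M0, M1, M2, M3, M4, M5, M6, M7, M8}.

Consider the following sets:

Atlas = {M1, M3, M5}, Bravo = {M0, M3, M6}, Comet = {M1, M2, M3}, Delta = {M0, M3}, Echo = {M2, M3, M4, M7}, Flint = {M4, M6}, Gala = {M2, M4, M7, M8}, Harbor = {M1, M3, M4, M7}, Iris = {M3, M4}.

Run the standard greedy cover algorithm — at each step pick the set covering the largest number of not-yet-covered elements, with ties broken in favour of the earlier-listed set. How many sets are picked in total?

Greedy: pick Echo (covers 4 new) → pick Atlas (covers 2 new) → pick Bravo (covers 2 new) → pick Gala (covers 1 new). Total picks: 4.
(The true minimum cover uses only 3 sets, so greedy is not optimal here.)

4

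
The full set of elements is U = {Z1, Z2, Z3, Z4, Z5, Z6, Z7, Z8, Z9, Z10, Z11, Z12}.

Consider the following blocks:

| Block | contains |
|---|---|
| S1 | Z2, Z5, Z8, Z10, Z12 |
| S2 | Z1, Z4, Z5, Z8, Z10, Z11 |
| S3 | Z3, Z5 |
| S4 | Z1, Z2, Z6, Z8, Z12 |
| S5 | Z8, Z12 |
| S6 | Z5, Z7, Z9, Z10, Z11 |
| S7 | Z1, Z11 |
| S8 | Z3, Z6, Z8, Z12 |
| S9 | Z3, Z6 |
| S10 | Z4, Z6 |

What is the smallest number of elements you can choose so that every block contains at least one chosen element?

H = {Z3, Z6, Z11, Z12} meets every block (each contains at least one member of H), and |H| = 4.
The blocks S3, S5, S7, S10 are pairwise disjoint, so any hitting set needs a separate element for each — at least 4. Hence 4 is optimal.

4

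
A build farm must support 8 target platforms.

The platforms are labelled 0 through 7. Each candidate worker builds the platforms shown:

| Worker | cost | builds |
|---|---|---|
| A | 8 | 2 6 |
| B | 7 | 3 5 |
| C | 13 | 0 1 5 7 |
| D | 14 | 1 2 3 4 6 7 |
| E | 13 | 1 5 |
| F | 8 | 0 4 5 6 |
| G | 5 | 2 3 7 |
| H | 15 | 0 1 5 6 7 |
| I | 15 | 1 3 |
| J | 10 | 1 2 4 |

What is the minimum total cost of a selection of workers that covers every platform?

D, F together cover every platform (D ∪ F = {0, 1, 2, 3, 4, 5, 6, 7}); total cost 14 + 8 = 22.
The greedy pick G, F, J costs 23; no covering selection beats 22.

22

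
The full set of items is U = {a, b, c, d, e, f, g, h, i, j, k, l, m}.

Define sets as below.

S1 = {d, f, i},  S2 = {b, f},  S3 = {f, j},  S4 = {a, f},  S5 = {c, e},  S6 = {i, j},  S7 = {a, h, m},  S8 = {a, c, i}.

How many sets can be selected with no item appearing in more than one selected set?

S2, S5, S6, S7 are pairwise disjoint (S2={b,f}; S5={c,e}; S6={i,j}; S7={a,h,m}).
Every remaining set overlaps one of these, and no 5 of the listed sets are pairwise disjoint, so 4 is the maximum.

4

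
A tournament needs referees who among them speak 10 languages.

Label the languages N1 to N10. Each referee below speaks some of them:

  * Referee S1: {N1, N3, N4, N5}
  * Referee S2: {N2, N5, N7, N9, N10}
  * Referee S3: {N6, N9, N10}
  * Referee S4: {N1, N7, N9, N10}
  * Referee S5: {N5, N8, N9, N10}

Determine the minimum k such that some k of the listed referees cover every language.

Take {S1, S2, S3, S5}. Their union is {N1, N2, N3, N4, N5, N6, N7, N8, N9, N10}, which is all 10 languages.
No 3 of the 5 referees cover everything (all 10 combinations miss at least one language), so 4 is optimal.

4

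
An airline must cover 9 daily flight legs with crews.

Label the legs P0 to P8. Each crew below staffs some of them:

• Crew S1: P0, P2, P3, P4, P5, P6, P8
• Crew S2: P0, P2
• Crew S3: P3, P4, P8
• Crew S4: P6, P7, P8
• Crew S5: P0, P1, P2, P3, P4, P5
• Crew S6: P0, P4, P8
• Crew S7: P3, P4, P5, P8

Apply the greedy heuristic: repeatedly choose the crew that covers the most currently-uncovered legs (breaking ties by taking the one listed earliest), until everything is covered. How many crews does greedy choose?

Greedy: pick S1 (covers 7 new) → pick S4 (covers 1 new) → pick S5 (covers 1 new). Total picks: 3.
(The true minimum cover uses only 2 crews, so greedy is not optimal here.)

3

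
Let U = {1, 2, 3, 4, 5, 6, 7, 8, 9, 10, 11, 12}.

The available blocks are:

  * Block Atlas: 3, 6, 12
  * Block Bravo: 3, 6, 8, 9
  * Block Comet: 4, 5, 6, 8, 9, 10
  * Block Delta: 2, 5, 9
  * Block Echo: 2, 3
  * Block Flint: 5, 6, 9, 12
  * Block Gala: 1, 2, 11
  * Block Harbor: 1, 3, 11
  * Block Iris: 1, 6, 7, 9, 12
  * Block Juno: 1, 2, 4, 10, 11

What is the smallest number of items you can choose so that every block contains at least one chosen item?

H = {2, 3, 9} meets every block (each contains at least one member of H), and |H| = 3.
No choice of 2 items meets every block, so 3 is the minimum.

3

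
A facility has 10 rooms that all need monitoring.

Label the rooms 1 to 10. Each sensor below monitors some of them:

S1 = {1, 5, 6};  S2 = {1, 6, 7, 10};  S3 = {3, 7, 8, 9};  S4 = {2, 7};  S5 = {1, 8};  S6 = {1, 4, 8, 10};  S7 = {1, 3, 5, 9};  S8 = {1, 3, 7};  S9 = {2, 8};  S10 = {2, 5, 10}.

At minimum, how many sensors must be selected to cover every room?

4

Take {S2, S4, S6, S7}. Their union is {1, 2, 3, 4, 5, 6, 7, 8, 9, 10}, which is all 10 rooms.
No 3 of the 10 sensors cover everything (all 120 combinations miss at least one room), so 4 is optimal.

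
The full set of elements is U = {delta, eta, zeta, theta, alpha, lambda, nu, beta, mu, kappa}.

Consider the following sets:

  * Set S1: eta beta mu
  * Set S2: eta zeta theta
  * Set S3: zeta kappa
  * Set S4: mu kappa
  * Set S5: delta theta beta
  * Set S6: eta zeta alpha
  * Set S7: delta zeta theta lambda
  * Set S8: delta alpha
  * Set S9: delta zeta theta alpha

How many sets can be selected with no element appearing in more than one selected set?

3

S1, S3, S8 are pairwise disjoint (S1={eta,beta,mu}; S3={zeta,kappa}; S8={delta,alpha}).
Every remaining set overlaps one of these, and no 4 of the listed sets are pairwise disjoint, so 3 is the maximum.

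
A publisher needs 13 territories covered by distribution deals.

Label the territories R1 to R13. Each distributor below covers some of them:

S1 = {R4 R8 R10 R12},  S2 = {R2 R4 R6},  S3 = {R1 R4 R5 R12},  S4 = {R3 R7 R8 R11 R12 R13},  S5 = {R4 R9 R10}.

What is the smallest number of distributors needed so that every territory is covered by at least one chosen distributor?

Take {S2, S3, S4, S5}. Their union is {R1, R2, R3, R4, R5, R6, R7, R8, R9, R10, R11, R12, R13}, which is all 13 territories.
Only S4 contains R3, so S4 is forced; the remaining 7 territories need at least 3 more distributors (each remaining distributor adds at most 3) — so at least 4 distributors are needed, and 4 is optimal.

4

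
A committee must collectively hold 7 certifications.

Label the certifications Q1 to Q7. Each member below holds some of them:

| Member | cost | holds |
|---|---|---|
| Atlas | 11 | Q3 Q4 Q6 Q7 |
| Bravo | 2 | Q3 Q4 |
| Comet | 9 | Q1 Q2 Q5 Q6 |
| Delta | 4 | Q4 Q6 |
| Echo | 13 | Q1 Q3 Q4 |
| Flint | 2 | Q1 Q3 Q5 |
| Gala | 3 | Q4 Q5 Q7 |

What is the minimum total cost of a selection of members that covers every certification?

14

Bravo, Comet, Gala together cover every certification (Bravo ∪ Comet ∪ Gala = {Q1, Q2, Q3, Q4, Q5, Q6, Q7}); total cost 2 + 9 + 3 = 14.
The greedy pick Flint, Gala, Delta, Comet costs 18; no covering selection beats 14.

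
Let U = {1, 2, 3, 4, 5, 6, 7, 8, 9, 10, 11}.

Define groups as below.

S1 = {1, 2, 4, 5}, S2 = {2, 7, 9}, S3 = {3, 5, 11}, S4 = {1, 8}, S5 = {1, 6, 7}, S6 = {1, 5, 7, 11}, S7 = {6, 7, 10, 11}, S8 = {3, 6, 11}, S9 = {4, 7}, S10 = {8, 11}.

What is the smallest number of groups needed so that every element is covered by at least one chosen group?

5

Take {S2, S3, S4, S7, S9}. Their union is {1, 2, 3, 4, 5, 6, 7, 8, 9, 10, 11}, which is all 11 elements.
No 4 of the 10 groups cover everything (all 210 combinations miss at least one element), so 5 is optimal.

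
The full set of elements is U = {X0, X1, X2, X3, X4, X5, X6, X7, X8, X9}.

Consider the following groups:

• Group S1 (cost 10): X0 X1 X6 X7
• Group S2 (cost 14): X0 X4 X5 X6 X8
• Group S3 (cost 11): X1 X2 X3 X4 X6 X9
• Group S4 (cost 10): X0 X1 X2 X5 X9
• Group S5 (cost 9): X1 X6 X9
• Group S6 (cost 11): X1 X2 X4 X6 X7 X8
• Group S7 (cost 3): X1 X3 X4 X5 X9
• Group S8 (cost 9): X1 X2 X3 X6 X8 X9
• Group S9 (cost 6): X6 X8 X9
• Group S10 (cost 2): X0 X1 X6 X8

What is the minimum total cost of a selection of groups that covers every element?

16

S6, S7, S10 together cover every element (S6 ∪ S7 ∪ S10 = {X0, X1, X2, X3, X4, X5, X6, X7, X8, X9}); total cost 11 + 3 + 2 = 16.
No covering selection has total cost below 16.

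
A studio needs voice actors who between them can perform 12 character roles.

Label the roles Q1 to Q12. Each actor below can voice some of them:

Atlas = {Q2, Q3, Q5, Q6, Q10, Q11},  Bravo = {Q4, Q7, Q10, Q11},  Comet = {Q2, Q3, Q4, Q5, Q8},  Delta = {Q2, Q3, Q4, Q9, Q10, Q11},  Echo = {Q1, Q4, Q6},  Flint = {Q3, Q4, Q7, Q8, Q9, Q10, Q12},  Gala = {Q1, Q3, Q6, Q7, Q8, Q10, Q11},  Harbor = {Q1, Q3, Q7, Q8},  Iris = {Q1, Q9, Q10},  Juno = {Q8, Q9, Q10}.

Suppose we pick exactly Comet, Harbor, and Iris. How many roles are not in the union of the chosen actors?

3

Union of Comet, Harbor, Iris = {Q1, Q2, Q3, Q4, Q5, Q7, Q8, Q9, Q10}.
Not covered: Q6, Q11, Q12 — 3 roles.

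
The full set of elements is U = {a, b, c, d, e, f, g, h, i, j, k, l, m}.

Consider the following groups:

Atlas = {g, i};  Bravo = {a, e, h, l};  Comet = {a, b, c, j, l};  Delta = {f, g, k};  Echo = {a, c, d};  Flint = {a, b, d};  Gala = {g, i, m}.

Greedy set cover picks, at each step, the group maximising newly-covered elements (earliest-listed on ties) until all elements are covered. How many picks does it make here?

5

Greedy: pick Comet (covers 5 new) → pick Delta (covers 3 new) → pick Bravo (covers 2 new) → pick Gala (covers 2 new) → pick Echo (covers 1 new). Total picks: 5.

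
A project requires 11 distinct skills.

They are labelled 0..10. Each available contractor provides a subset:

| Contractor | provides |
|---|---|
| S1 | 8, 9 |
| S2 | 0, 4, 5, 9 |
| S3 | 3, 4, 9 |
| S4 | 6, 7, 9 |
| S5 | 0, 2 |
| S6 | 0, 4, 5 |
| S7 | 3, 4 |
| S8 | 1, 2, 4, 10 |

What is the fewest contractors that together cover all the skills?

S1 and S4 and S6 and S7 and S8 together: S1 ∪ S4 ∪ S6 ∪ S7 ∪ S8 = {0, 1, 2, 3, 4, 5, 6, 7, 8, 9, 10} — every skill is covered.
No 4 of the 8 contractors cover everything (all 70 combinations miss at least one skill), so 5 is optimal.

5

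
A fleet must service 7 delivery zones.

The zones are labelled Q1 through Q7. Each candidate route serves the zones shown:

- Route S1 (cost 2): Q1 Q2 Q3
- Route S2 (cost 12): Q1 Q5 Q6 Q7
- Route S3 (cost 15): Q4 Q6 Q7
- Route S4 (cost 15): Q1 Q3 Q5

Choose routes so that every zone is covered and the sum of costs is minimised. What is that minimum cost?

29

S1, S2, S3 together cover every zone (S1 ∪ S2 ∪ S3 = {Q1, Q2, Q3, Q4, Q5, Q6, Q7}); total cost 2 + 12 + 15 = 29.
No covering selection has total cost below 29.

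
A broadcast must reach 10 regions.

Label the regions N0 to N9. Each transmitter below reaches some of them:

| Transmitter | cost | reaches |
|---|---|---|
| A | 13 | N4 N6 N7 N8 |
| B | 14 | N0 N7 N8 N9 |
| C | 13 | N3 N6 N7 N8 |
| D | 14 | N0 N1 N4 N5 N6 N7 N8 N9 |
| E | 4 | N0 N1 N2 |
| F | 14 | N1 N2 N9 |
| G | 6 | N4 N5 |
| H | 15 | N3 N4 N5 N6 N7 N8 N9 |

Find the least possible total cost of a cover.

19

E, H together cover every region (E ∪ H = {N0, N1, N2, N3, N4, N5, N6, N7, N8, N9}); total cost 4 + 15 = 19.
No covering selection has total cost below 19.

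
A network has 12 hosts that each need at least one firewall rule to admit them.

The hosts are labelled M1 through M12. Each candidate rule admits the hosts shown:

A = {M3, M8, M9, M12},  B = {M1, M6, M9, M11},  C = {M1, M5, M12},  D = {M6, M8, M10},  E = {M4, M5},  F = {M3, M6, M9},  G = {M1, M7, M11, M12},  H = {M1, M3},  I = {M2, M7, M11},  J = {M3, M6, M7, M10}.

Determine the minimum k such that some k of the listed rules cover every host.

Take {A, C, E, I, J}. Their union is {M1, M2, M3, M4, M5, M6, M7, M8, M9, M10, M11, M12}, which is all 12 hosts.
No 4 of the 10 rules cover everything (all 210 combinations miss at least one host), so 5 is optimal.

5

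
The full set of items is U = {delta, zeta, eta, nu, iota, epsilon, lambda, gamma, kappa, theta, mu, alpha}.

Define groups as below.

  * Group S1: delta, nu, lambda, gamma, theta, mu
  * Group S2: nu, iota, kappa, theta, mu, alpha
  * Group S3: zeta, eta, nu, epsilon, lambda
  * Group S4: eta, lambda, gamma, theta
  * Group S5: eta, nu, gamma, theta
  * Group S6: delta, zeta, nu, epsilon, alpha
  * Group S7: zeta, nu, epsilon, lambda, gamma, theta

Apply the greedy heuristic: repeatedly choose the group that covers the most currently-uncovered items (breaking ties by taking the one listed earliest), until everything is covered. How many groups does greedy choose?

3

Greedy: pick S1 (covers 6 new) → pick S2 (covers 3 new) → pick S3 (covers 3 new). Total picks: 3.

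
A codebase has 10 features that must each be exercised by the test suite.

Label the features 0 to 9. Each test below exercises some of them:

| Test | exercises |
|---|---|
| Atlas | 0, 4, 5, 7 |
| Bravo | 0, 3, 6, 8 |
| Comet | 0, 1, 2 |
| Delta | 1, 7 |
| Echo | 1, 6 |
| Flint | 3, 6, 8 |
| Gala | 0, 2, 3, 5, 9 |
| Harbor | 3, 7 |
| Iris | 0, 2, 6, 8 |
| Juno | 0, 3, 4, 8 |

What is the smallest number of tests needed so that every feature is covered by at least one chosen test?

Take {Atlas, Echo, Flint, Gala}. Their union is {0, 1, 2, 3, 4, 5, 6, 7, 8, 9}, which is all 10 features.
Only Gala contains 9, so Gala is forced; the remaining 5 features need at least 3 more tests (each remaining test adds at most 2) — so at least 4 tests are needed, and 4 is optimal.

4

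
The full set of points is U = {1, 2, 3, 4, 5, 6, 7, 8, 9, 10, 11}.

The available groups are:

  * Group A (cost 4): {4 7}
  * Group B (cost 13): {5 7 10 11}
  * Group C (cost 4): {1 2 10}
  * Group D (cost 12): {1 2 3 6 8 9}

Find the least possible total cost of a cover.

A, B, D together cover every point (A ∪ B ∪ D = {1, 2, 3, 4, 5, 6, 7, 8, 9, 10, 11}); total cost 4 + 13 + 12 = 29.
The greedy pick C, A, D, B costs 33; no covering selection beats 29.

29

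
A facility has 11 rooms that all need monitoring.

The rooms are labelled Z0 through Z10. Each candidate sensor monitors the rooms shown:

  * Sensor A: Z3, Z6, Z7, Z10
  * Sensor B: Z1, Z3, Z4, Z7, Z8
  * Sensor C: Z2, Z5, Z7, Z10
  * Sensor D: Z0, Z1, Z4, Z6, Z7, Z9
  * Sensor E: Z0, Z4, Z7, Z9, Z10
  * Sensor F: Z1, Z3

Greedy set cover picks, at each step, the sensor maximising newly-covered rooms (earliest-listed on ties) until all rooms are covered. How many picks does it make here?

Greedy: pick D (covers 6 new) → pick C (covers 3 new) → pick B (covers 2 new). Total picks: 3.

3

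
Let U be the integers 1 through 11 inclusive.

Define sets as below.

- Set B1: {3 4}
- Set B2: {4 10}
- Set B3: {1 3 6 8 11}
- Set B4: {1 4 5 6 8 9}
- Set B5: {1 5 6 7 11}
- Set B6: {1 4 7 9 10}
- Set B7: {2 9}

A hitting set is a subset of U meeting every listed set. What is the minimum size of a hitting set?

3

The 3 items {4, 6, 9} hit every set.
The sets B1, B5, B7 are pairwise disjoint, so any hitting set needs a separate item for each — at least 3. Hence 3 is optimal.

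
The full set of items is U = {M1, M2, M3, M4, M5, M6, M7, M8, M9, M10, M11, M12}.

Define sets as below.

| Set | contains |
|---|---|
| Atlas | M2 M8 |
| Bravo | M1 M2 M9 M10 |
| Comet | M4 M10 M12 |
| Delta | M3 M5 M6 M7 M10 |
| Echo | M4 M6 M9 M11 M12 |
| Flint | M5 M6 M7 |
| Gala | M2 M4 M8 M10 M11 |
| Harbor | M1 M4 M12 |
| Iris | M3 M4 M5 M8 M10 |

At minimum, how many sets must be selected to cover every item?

Bravo and Echo and Flint and Iris together: Bravo ∪ Echo ∪ Flint ∪ Iris = {M1, M2, M3, M4, M5, M6, M7, M8, M9, M10, M11, M12} — every item is covered.
No 3 of the 9 sets cover everything (all 84 combinations miss at least one item), so 4 is optimal.

4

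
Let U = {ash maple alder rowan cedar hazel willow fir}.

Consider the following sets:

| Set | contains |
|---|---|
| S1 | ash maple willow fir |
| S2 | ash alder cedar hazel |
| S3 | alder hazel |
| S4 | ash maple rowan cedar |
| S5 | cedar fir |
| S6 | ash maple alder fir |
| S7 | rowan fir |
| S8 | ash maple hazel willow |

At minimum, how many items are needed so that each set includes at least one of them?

3

H = {ash, alder, fir} meets every set (each contains at least one member of H), and |H| = 3.
No choice of 2 items meets every set, so 3 is the minimum.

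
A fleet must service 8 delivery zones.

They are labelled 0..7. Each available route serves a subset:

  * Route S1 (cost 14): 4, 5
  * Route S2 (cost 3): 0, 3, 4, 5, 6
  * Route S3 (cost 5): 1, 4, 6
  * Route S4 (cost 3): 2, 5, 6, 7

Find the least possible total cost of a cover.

S2, S3, S4 together cover every zone (S2 ∪ S3 ∪ S4 = {0, 1, 2, 3, 4, 5, 6, 7}); total cost 3 + 5 + 3 = 11.
No covering selection has total cost below 11.

11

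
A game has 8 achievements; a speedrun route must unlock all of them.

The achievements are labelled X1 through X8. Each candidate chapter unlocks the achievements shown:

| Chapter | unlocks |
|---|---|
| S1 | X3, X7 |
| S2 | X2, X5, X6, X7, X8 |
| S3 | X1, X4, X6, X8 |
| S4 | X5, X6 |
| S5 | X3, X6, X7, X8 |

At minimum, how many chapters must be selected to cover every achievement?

S2 and S3 and S5 together: S2 ∪ S3 ∪ S5 = {X1, X2, X3, X4, X5, X6, X7, X8} — every achievement is covered.
Only S3 contains X1, so S3 is forced; the remaining 4 achievements need at least 2 more chapters (each remaining chapter adds at most 3) — so at least 3 chapters are needed, and 3 is optimal.

3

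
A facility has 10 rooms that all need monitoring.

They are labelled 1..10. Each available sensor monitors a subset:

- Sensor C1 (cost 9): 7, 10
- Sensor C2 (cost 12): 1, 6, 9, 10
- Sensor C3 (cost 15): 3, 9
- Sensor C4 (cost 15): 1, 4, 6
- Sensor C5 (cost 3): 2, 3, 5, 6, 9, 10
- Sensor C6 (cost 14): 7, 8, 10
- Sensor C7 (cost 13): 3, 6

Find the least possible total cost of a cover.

C4, C5, C6 together cover every room (C4 ∪ C5 ∪ C6 = {1, 2, 3, 4, 5, 6, 7, 8, 9, 10}); total cost 15 + 3 + 14 = 32.
No covering selection has total cost below 32.

32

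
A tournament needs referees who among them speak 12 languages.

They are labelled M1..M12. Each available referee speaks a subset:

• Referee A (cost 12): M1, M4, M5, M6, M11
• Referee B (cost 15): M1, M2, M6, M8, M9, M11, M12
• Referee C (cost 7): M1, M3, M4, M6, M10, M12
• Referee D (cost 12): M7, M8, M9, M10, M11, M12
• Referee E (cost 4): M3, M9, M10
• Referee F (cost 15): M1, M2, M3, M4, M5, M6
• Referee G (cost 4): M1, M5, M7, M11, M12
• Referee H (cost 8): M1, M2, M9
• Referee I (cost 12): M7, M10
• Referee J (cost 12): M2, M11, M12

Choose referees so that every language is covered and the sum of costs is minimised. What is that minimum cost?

B, C, G together cover every language (B ∪ C ∪ G = {M1, M2, M3, M4, M5, M6, M7, M8, M9, M10, M11, M12}); total cost 15 + 7 + 4 = 26.
The greedy pick G, E, C, B costs 30; no covering selection beats 26.

26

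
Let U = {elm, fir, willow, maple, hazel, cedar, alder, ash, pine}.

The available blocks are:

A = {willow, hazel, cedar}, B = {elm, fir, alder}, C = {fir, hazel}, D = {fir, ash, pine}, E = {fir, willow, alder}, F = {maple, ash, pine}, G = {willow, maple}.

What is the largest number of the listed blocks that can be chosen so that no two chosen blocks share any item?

3

A, B, F are pairwise disjoint (A={willow,hazel,cedar}; B={elm,fir,alder}; F={maple,ash,pine}).
Every remaining block overlaps one of these, and no 4 of the listed blocks are pairwise disjoint, so 3 is the maximum.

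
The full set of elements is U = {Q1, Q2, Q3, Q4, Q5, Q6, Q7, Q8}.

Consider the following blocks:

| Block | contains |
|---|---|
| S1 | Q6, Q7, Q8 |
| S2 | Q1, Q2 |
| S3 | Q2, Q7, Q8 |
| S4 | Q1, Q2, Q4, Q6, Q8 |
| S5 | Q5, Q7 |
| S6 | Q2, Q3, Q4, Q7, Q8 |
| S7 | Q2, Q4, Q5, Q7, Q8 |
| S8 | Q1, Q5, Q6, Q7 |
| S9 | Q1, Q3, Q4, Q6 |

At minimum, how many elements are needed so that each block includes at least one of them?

The 2 elements {Q1, Q7} hit every block.
The blocks S4, S5 are pairwise disjoint, so any hitting set needs a separate element for each — at least 2. Hence 2 is optimal.

2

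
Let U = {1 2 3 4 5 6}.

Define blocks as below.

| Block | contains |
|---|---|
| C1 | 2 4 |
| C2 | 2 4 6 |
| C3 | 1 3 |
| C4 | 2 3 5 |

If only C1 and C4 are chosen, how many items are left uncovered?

2

Union of C1, C4 = {2, 3, 4, 5}.
Not covered: 1, 6 — 2 items.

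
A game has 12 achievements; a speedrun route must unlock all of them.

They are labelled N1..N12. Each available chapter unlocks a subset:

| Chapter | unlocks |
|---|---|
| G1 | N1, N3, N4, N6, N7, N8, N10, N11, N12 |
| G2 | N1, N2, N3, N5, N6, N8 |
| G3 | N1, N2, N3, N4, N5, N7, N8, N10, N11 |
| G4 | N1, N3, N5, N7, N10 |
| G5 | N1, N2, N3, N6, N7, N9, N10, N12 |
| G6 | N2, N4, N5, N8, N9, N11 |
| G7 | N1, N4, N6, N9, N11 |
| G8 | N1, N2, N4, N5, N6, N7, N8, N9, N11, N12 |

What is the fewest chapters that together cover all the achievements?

G5 and G8 together: G5 ∪ G8 = {N1, N2, N3, N4, N5, N6, N7, N8, N9, N10, N11, N12} — every achievement is covered.
No single chapter has all 12 achievements (the largest, G8, has 10), so 2 is optimal.

2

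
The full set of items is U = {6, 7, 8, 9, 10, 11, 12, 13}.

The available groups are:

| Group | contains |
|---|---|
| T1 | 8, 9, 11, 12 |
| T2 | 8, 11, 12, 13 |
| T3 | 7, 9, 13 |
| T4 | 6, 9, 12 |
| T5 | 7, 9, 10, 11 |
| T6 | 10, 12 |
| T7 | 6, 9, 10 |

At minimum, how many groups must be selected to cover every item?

T1 and T3 and T7 together: T1 ∪ T3 ∪ T7 = {6, 7, 8, 9, 10, 11, 12, 13} — every item is covered.
No 2 of the 7 groups cover everything (all 21 combinations miss at least one item), so 3 is optimal.

3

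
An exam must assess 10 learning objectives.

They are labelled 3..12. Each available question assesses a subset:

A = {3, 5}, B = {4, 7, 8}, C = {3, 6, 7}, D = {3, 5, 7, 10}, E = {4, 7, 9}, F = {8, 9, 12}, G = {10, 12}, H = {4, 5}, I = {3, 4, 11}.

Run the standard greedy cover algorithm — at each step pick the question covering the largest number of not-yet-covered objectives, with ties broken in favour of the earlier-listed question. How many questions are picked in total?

4

Greedy: pick D (covers 4 new) → pick F (covers 3 new) → pick I (covers 2 new) → pick C (covers 1 new). Total picks: 4.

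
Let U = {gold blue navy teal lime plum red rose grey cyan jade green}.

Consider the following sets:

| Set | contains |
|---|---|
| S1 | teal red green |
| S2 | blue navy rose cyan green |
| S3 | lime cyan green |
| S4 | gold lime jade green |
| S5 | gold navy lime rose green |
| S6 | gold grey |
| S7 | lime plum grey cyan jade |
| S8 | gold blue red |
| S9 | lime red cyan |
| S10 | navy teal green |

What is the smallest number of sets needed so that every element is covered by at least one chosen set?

Take {S1, S2, S7, S8}. Their union is {gold, blue, navy, teal, lime, plum, red, rose, grey, cyan, jade, green}, which is all 12 elements.
No 3 of the 10 sets cover everything (all 120 combinations miss at least one element), so 4 is optimal.

4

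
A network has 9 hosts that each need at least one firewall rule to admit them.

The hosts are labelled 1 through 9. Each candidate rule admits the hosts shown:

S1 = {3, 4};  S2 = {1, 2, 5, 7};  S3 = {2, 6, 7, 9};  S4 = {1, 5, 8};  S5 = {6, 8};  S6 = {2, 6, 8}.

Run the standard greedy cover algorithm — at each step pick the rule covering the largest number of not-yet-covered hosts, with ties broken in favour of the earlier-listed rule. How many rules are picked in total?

4

Greedy: pick S2 (covers 4 new) → pick S1 (covers 2 new) → pick S3 (covers 2 new) → pick S4 (covers 1 new). Total picks: 4.
(The true minimum cover uses only 3 rules, so greedy is not optimal here.)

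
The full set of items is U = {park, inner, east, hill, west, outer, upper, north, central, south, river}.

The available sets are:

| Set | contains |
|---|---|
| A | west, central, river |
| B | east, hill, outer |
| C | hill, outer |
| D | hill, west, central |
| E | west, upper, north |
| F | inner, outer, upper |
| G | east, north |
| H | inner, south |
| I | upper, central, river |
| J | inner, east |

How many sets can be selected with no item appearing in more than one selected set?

A, C, G, H are pairwise disjoint (A={west,central,river}; C={hill,outer}; G={east,north}; H={inner,south}).
Every remaining set overlaps one of these, and no 5 of the listed sets are pairwise disjoint, so 4 is the maximum.

4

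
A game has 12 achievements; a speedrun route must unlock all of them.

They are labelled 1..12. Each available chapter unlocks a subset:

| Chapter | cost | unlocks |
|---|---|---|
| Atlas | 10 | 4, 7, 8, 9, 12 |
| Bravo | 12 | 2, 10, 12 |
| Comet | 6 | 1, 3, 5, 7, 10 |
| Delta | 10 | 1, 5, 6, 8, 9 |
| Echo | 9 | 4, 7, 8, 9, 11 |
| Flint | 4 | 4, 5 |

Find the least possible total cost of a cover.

Bravo, Comet, Delta, Echo together cover every achievement (Bravo ∪ Comet ∪ Delta ∪ Echo = {1, 2, 3, 4, 5, 6, 7, 8, 9, 10, 11, 12}); total cost 12 + 6 + 10 + 9 = 37.
No covering selection has total cost below 37.

37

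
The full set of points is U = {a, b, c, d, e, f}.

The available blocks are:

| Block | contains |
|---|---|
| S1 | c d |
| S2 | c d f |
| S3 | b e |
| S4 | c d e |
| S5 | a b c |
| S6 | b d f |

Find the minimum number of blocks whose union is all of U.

3

S2, S4, and S5 cover everything between them: the union {a, b, c, d, e, f} is all of U.
Only S5 contains a, so S5 is forced; the remaining 3 points need at least 2 more blocks (each remaining block adds at most 2) — so at least 3 blocks are needed, and 3 is optimal.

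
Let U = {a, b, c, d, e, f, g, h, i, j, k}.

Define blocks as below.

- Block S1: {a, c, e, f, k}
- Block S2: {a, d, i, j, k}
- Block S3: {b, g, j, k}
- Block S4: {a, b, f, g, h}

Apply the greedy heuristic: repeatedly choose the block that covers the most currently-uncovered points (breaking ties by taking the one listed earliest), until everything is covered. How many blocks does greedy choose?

Greedy: pick S1 (covers 5 new) → pick S2 (covers 3 new) → pick S4 (covers 3 new). Total picks: 3.

3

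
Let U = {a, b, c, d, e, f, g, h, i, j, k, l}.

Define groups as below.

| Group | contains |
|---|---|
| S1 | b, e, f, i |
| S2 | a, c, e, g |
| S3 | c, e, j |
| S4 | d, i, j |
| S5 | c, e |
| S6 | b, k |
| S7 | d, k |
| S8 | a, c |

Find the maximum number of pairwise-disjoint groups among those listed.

S2, S4, S6 are pairwise disjoint (S2={a,c,e,g}; S4={d,i,j}; S6={b,k}).
Every remaining group overlaps one of these, and no 4 of the listed groups are pairwise disjoint, so 3 is the maximum.

3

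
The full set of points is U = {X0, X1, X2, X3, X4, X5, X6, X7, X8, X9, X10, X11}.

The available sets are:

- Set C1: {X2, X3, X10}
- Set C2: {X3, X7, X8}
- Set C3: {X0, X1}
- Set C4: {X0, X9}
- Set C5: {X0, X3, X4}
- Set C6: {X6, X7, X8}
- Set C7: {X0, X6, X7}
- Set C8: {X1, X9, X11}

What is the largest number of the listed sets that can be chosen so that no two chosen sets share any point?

3

C1, C7, C8 are pairwise disjoint (C1={X2,X3,X10}; C7={X0,X6,X7}; C8={X1,X9,X11}).
Every remaining set overlaps one of these, and no 4 of the listed sets are pairwise disjoint, so 3 is the maximum.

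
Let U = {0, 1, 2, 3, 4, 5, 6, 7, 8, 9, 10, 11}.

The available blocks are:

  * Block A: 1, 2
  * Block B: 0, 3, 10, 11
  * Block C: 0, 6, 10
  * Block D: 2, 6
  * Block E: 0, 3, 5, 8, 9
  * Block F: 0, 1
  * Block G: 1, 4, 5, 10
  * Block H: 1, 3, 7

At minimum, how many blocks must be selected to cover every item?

5

Take {B, D, E, G, H}. Their union is {0, 1, 2, 3, 4, 5, 6, 7, 8, 9, 10, 11}, which is all 12 items.
No 4 of the 8 blocks cover everything (all 70 combinations miss at least one item), so 5 is optimal.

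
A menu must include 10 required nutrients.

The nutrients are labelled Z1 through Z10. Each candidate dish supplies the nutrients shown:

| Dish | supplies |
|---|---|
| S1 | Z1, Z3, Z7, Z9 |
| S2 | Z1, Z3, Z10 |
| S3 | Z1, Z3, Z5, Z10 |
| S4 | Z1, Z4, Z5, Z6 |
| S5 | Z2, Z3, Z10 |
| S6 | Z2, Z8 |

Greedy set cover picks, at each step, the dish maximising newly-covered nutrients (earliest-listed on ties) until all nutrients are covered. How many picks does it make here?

Greedy: pick S1 (covers 4 new) → pick S4 (covers 3 new) → pick S5 (covers 2 new) → pick S6 (covers 1 new). Total picks: 4.

4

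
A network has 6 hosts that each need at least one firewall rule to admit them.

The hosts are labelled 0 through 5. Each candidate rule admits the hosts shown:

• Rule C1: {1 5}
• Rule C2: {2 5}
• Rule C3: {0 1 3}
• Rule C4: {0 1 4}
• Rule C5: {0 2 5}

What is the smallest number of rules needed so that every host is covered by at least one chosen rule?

3

C2 and C3 and C4 together: C2 ∪ C3 ∪ C4 = {0, 1, 2, 3, 4, 5} — every host is covered.
Only C3 contains 3, so C3 is forced; the remaining 3 hosts need at least 2 more rules (each remaining rule adds at most 2) — so at least 3 rules are needed, and 3 is optimal.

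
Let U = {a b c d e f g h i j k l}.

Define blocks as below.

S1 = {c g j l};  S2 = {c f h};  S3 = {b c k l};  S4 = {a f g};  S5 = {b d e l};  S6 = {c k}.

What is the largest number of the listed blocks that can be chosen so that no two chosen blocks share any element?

S4, S5, S6 are pairwise disjoint (S4={a,f,g}; S5={b,d,e,l}; S6={c,k}).
Every remaining block overlaps one of these, and no 4 of the listed blocks are pairwise disjoint, so 3 is the maximum.

3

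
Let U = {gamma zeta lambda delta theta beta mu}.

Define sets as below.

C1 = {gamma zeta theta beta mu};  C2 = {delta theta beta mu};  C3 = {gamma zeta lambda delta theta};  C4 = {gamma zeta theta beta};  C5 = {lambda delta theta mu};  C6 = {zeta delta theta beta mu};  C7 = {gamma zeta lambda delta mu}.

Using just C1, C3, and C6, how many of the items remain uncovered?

Union of C1, C3, C6 = {gamma, zeta, lambda, delta, theta, beta, mu} — that's every item, so 0 are uncovered.

0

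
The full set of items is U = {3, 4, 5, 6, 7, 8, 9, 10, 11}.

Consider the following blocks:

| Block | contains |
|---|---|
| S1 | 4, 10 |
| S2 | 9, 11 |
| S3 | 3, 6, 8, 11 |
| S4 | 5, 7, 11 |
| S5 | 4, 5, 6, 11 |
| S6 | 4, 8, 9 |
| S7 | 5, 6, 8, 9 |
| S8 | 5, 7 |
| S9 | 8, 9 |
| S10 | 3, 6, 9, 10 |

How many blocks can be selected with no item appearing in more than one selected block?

3

S1, S2, S8 are pairwise disjoint (S1={4,10}; S2={9,11}; S8={5,7}).
Every remaining block overlaps one of these, and no 4 of the listed blocks are pairwise disjoint, so 3 is the maximum.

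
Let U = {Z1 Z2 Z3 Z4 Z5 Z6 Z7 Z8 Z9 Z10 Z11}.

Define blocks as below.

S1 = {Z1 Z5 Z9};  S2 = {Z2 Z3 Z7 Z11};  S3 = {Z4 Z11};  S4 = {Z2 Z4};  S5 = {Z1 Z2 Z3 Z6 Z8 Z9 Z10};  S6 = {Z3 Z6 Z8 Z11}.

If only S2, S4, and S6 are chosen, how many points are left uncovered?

4

Union of S2, S4, S6 = {Z2, Z3, Z4, Z6, Z7, Z8, Z11}.
Not covered: Z1, Z5, Z9, Z10 — 4 points.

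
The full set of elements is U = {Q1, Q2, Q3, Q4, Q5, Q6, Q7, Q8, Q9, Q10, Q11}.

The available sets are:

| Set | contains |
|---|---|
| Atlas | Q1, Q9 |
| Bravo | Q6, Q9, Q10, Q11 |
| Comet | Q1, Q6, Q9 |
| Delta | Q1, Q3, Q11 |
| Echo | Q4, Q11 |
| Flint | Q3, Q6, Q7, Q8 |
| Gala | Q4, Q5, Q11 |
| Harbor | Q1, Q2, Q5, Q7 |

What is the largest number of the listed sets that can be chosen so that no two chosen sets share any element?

Atlas, Flint, Gala are pairwise disjoint (Atlas={Q1,Q9}; Flint={Q3,Q6,Q7,Q8}; Gala={Q4,Q5,Q11}).
Every remaining set overlaps one of these, and no 4 of the listed sets are pairwise disjoint, so 3 is the maximum.

3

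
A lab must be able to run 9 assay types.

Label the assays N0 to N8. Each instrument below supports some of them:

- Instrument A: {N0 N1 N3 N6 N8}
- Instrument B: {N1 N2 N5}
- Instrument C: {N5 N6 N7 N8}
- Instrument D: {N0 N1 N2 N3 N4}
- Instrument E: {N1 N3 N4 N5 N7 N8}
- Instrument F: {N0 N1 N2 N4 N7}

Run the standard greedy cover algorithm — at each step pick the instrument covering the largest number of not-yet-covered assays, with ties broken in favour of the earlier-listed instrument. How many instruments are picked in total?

Greedy: pick E (covers 6 new) → pick A (covers 2 new) → pick B (covers 1 new). Total picks: 3.
(The true minimum cover uses only 2 instruments, so greedy is not optimal here.)

3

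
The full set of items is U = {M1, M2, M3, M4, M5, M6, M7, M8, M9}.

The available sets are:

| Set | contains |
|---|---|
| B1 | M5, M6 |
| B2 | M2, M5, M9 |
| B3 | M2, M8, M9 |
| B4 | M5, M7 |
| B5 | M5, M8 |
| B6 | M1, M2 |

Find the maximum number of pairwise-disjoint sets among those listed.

B1, B3 are pairwise disjoint (B1={M5,M6}; B3={M2,M8,M9}).
Every remaining set overlaps one of these, and no 3 of the listed sets are pairwise disjoint, so 2 is the maximum.

2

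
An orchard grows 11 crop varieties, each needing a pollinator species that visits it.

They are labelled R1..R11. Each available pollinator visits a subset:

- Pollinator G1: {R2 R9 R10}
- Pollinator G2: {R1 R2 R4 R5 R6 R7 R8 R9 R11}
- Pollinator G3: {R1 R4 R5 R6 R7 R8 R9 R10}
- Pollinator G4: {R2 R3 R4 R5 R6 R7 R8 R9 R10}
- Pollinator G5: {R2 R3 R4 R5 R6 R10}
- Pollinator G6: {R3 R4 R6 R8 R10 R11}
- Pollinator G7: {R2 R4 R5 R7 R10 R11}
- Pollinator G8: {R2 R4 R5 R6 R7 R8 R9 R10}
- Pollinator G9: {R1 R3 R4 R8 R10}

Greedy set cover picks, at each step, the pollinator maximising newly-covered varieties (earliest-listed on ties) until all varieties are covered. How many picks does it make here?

2

Greedy: pick G2 (covers 9 new) → pick G4 (covers 2 new). Total picks: 2.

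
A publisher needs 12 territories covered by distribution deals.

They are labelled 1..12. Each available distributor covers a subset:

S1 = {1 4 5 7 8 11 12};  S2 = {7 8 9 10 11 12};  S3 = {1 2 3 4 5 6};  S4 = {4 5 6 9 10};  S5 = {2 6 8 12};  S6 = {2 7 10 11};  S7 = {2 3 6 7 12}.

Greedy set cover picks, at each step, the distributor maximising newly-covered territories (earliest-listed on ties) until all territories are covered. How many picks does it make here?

3

Greedy: pick S1 (covers 7 new) → pick S3 (covers 3 new) → pick S2 (covers 2 new). Total picks: 3.
(The true minimum cover uses only 2 distributors, so greedy is not optimal here.)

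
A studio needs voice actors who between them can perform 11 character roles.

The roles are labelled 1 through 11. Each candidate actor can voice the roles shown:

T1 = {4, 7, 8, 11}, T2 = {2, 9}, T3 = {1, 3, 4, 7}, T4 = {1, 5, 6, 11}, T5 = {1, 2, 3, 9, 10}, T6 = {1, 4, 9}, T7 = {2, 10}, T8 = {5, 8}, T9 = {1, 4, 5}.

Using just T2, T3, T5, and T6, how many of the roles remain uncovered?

4

Union of T2, T3, T5, T6 = {1, 2, 3, 4, 7, 9, 10}.
Not covered: 5, 6, 8, 11 — 4 roles.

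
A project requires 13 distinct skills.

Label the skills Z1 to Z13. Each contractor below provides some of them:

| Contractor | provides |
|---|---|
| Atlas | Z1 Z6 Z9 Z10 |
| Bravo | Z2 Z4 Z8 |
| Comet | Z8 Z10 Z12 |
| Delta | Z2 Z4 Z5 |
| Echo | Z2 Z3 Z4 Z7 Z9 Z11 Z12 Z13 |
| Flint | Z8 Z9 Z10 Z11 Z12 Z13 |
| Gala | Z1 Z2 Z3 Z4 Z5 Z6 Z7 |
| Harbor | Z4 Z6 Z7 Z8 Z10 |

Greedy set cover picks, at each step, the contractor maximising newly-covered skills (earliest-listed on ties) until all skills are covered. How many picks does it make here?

Greedy: pick Echo (covers 8 new) → pick Atlas (covers 3 new) → pick Bravo (covers 1 new) → pick Delta (covers 1 new). Total picks: 4.
(The true minimum cover uses only 2 contractors, so greedy is not optimal here.)

4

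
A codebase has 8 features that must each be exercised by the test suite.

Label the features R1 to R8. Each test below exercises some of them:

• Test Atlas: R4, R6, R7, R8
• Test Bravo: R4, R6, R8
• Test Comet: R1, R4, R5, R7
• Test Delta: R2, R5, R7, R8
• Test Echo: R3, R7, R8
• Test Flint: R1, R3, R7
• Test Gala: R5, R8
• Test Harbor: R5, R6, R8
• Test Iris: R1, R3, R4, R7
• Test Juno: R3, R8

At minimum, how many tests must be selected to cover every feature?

Take {Delta, Harbor, Iris}. Their union is {R1, R2, R3, R4, R5, R6, R7, R8}, which is all 8 features.
Only Delta contains R2, so Delta is forced; the remaining 4 features need at least 2 more tests (each remaining test adds at most 3) — so at least 3 tests are needed, and 3 is optimal.

3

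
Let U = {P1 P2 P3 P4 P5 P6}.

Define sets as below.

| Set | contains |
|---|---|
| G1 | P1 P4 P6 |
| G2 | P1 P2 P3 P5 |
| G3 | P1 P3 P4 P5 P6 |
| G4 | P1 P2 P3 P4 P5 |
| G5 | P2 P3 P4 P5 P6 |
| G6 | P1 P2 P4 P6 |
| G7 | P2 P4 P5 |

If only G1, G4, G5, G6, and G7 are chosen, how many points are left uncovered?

0

Union of G1, G4, G5, G6, G7 = {P1, P2, P3, P4, P5, P6} — that's every point, so 0 are uncovered.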